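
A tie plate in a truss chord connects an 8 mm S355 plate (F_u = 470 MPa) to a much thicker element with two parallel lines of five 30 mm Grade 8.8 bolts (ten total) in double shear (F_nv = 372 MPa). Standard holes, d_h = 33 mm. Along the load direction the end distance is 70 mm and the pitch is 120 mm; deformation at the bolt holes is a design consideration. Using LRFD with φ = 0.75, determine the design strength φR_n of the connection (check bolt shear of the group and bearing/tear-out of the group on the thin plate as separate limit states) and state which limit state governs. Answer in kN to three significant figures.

1990 kN (bearing governs)

Bolt shear: A_b = π·30²/4 = 706.9 mm²; R_n = 372 × 706.9 × 10 × 2 / 1000 = 5259 kN → 0.75 × 5259 = 3940 kN.
Bearing (1.2 l_c t F_u ≤ 2.4 d t F_u): upper limit = 2.4·30·8·470 / 1000 = 270.7 kN.
  Edge l_c = 70 − 33/2 = 53.5 → r_n = 241.4 kN; interior l_c = 120 − 33 = 87 → r_n = 270.7 kN.
  R_n,bearing = 2·241.4 + 8·270.7 = 2649 kN → 0.75 × 2649 = 1990 kN.
Bearing governs: 1990 kN.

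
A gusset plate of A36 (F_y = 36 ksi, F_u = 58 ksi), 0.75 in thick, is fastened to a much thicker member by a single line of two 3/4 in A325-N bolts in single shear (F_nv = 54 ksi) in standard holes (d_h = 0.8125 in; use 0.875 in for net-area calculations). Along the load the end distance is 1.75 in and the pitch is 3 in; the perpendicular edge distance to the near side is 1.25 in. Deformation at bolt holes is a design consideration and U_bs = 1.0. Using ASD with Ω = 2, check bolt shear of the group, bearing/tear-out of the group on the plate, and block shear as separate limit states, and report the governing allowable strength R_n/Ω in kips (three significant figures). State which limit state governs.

23.9 kips (bolt shear governs)

Bolt shear: A_b = π·0.75²/4 = 0.4418 in²; R_n = 54 × 0.4418 × 2 × 1 = 47.71 kips → 47.71 / 2 = 23.9 kips.
Bearing: edge l_c = 1.344, r_n = 70.14 kips; interior l_c = 2.188, r_n = 78.3 kips; R_n = 70.14 + 1·78.3 = 148.4 kips → 74.2 kips.
Block shear: A_gv = 3.562, A_nv = 2.578, A_nt = 0.6094 in²; R_n = min(0.6F_uA_nv, 0.6F_yA_gv) + U_bs·F_u·A_nt = 112.3 kips → 56.1 kips.
Bolt shear governs: 23.9 kips.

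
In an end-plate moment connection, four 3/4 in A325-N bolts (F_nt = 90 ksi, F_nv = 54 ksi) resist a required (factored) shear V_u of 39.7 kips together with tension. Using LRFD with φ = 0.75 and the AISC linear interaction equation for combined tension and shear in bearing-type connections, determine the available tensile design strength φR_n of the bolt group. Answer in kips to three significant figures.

A_b = π·0.75²/4 = 0.4418 in²; f_rv = 39.7 / (4 × 0.4418) = 22.47 ksi.
F'_nt = 1.3 F_nt − (F_nt / φF_nv) f_rv = 1.3·90 − (90/(0.75·54))·22.47 = 67.08 ksi, capped at F_nt → F'_nt = 67.08 ksi.
R_n = F'_nt · A_b · n = 67.08 × 0.4418 × 4 = 118.5 kips.
Design strength φR_n = 0.75 × 118.5 = 88.9 kips.

88.9 kips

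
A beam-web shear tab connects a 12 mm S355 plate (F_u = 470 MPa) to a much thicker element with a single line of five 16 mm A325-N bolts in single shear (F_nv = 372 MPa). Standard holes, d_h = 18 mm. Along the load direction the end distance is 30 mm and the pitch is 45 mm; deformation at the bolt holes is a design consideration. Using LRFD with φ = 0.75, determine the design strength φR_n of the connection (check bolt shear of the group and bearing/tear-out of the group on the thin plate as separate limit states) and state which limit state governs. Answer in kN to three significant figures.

Bolt shear: A_b = π·16²/4 = 201.1 mm²; R_n = 372 × 201.1 × 5 × 1 / 1000 = 374 kN → 0.75 × 374 = 280 kN.
Bearing (1.2 l_c t F_u ≤ 2.4 d t F_u): upper limit = 2.4·16·12·470 / 1000 = 216.6 kN.
  Edge l_c = 30 − 18/2 = 21 → r_n = 142.1 kN; interior l_c = 45 − 18 = 27 → r_n = 182.7 kN.
  R_n,bearing = 1·142.1 + 4·182.7 = 873.1 kN → 0.75 × 873.1 = 655 kN.
Bolt shear governs: 280 kN.

280 kN (bolt shear governs)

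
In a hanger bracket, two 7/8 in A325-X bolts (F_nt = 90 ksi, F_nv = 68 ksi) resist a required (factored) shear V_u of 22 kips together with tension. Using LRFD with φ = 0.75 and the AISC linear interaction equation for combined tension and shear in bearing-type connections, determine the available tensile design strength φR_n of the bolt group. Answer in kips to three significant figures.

A_b = π·0.875²/4 = 0.6013 in²; f_rv = 22 / (2 × 0.6013) = 18.29 ksi.
F'_nt = 1.3 F_nt − (F_nt / φF_nv) f_rv = 1.3·90 − (90/(0.75·68))·18.29 = 84.72 ksi, capped at F_nt → F'_nt = 84.72 ksi.
R_n = F'_nt · A_b · n = 84.72 × 0.6013 × 2 = 101.9 kips.
Design strength φR_n = 0.75 × 101.9 = 76.4 kips.

76.4 kips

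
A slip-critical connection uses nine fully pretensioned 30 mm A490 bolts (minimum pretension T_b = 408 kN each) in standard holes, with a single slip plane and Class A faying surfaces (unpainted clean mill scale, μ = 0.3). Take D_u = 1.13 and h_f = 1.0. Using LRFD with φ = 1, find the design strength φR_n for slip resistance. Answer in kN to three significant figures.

1240 kN

R_n = μ · D_u · h_f · T_b · n_s · n_b = 0.3 × 1.13 × 1.0 × 408 × 1 × 9 = 1245 kN.
Design strength φR_n = 1 × 1245 = 1240 kN.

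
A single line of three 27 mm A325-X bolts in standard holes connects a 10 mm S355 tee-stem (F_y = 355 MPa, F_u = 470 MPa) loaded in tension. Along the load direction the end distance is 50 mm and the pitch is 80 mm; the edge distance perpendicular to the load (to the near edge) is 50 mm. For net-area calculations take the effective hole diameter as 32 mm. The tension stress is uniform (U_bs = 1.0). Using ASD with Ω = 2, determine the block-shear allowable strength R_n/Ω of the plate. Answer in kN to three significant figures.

263 kN

Shear plane L_v = 50 + 2·80 = 210 mm; A_gv = 210 × 10 = 2100 mm².
A_nv = (210 − 2.5·32) × 10 = 1300 mm².
A_nt = (50 − 0.5·32) × 10 = 340 mm².
0.6 F_u A_nv = 366.6 kN; 0.6 F_y A_gv = 447.3 kN → shear rupture governs the shear term.
R_n = 366.6 + 1.0 × 470 × 340 / 1000 = 526.4 kN.
Allowable strength R_n/Ω = 526.4 / 2 = 263 kN.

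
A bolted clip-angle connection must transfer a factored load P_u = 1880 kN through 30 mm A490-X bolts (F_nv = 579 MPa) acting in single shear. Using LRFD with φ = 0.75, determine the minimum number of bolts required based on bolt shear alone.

A_b = π·30²/4 = 706.9 mm².
Per-bolt design strength φR_n = 0.75 × 579 × 706.9 × 1 / 1000 = 307 kN.
n ≥ 1880 / 307 = 6.125 → use 7 bolts.

7 bolts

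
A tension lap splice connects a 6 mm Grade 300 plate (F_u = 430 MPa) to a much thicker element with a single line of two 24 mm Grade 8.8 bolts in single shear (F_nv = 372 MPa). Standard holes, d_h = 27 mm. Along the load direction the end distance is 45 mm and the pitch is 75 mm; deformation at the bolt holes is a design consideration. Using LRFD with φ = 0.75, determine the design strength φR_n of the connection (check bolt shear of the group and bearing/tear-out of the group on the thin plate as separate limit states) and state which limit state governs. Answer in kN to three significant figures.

185 kN (bearing governs)

Bolt shear: A_b = π·24²/4 = 452.4 mm²; R_n = 372 × 452.4 × 2 × 1 / 1000 = 336.6 kN → 0.75 × 336.6 = 252 kN.
Bearing (1.2 l_c t F_u ≤ 2.4 d t F_u): upper limit = 2.4·24·6·430 / 1000 = 148.6 kN.
  Edge l_c = 45 − 27/2 = 31.5 → r_n = 97.52 kN; interior l_c = 75 − 27 = 48 → r_n = 148.6 kN.
  R_n,bearing = 1·97.52 + 1·148.6 = 246.1 kN → 0.75 × 246.1 = 185 kN.
Bearing governs: 185 kN.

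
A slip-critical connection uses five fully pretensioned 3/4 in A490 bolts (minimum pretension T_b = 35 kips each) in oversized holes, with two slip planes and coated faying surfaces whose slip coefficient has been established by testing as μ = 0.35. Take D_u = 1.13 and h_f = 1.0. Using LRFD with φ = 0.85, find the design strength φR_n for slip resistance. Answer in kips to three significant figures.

R_n = μ · D_u · h_f · T_b · n_s · n_b = 0.35 × 1.13 × 1.0 × 35 × 2 × 5 = 138.4 kips.
Design strength φR_n = 0.85 × 138.4 = 118 kips.

118 kips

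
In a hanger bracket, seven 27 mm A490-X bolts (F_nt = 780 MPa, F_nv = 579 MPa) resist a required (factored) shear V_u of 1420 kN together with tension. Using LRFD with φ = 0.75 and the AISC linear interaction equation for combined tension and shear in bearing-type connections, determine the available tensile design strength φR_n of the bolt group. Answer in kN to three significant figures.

A_b = π·27²/4 = 572.6 mm²; f_rv = 1420 × 1000 / (7 × 572.6) = 354.3 MPa.
F'_nt = 1.3 F_nt − (F_nt / φF_nv) f_rv = 1.3·780 − (780/(0.75·579))·354.3 = 377.6 MPa, capped at F_nt → F'_nt = 377.6 MPa.
R_n = F'_nt · A_b · n = 377.6 × 572.6 × 7 / 1000 = 1513 kN.
Design strength φR_n = 0.75 × 1513 = 1140 kN.

1140 kN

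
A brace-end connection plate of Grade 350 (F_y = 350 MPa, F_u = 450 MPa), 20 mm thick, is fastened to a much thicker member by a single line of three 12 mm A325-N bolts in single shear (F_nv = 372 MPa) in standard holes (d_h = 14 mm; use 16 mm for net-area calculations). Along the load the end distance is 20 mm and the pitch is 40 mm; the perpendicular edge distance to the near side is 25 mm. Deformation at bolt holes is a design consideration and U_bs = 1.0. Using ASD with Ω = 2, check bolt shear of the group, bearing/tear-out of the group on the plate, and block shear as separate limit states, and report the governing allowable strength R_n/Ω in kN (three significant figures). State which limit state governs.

Bolt shear: A_b = π·12²/4 = 113.1 mm²; R_n = 372 × 113.1 × 3 × 1 / 1000 = 126.2 kN → 126.2 / 2 = 63.1 kN.
Bearing: edge l_c = 13, r_n = 140.4 kN; interior l_c = 26, r_n = 259.2 kN; R_n = 140.4 + 2·259.2 = 658.8 kN → 329 kN.
Block shear: A_gv = 2000, A_nv = 1200, A_nt = 340 mm²; R_n = min(0.6F_uA_nv, 0.6F_yA_gv) + U_bs·F_u·A_nt = 477 kN → 238 kN.
Bolt shear governs: 63.1 kN.

63.1 kN (bolt shear governs)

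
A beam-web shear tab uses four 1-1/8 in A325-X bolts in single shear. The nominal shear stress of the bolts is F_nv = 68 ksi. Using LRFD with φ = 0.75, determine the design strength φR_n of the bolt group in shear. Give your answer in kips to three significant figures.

A_b = π × 1.125² / 4 = 0.994 in².
R_n = F_nv · A_b · n · n_s = 68 × 0.994 × 4 × 1 = 270.4 kips.
Design strength φR_n = 0.75 × 270.4 = 203 kips.

203 kips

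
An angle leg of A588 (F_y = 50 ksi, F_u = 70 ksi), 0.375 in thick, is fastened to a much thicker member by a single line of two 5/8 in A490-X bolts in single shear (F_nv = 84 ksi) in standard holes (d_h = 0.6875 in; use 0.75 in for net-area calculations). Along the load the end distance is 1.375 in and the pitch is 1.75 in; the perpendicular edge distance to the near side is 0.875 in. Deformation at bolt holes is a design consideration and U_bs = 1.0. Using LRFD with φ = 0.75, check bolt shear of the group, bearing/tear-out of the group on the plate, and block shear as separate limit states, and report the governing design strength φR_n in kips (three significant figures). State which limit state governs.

33.5 kips (block shear governs)

Bolt shear: A_b = π·0.625²/4 = 0.3068 in²; R_n = 84 × 0.3068 × 2 × 1 = 51.54 kips → 0.75 × 51.54 = 38.7 kips.
Bearing: edge l_c = 1.031, r_n = 32.48 kips; interior l_c = 1.062, r_n = 33.47 kips; R_n = 32.48 + 1·33.47 = 65.95 kips → 49.5 kips.
Block shear: A_gv = 1.172, A_nv = 0.75, A_nt = 0.1875 in²; R_n = min(0.6F_uA_nv, 0.6F_yA_gv) + U_bs·F_u·A_nt = 44.62 kips → 33.5 kips.
Block shear governs: 33.5 kips.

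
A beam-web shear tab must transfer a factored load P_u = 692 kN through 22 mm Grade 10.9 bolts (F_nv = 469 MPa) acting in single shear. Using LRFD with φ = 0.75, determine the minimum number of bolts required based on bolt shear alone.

6 bolts

A_b = π·22²/4 = 380.1 mm².
Per-bolt design strength φR_n = 0.75 × 469 × 380.1 × 1 / 1000 = 133.7 kN.
n ≥ 692 / 133.7 = 5.175 → use 6 bolts.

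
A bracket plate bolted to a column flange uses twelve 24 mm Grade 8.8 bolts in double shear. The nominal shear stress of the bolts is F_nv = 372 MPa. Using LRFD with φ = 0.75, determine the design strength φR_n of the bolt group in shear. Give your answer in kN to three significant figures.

3030 kN

A_b = π × 24² / 4 = 452.4 mm².
R_n = F_nv · A_b · n · n_s = 372 × 452.4 × 12 × 2 / 1000 = 4039 kN.
Design strength φR_n = 0.75 × 4039 = 3030 kN.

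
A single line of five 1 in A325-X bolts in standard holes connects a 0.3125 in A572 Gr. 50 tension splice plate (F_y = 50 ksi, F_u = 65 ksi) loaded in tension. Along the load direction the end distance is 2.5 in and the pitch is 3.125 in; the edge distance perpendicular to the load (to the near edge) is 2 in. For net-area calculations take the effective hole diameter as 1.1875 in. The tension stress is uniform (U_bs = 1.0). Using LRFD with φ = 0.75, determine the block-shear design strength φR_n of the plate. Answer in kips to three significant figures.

Shear plane L_v = 2.5 + 4·3.125 = 15 in; A_gv = 15 × 0.3125 = 4.688 in².
A_nv = (15 − 4.5·1.1875) × 0.3125 = 3.018 in².
A_nt = (2 − 0.5·1.1875) × 0.3125 = 0.4395 in².
0.6 F_u A_nv = 117.7 kips; 0.6 F_y A_gv = 140.6 kips → shear rupture governs the shear term.
R_n = 117.7 + 1.0 × 65 × 0.4395 = 146.2 kips.
Design strength φR_n = 0.75 × 146.2 = 110 kips.

110 kips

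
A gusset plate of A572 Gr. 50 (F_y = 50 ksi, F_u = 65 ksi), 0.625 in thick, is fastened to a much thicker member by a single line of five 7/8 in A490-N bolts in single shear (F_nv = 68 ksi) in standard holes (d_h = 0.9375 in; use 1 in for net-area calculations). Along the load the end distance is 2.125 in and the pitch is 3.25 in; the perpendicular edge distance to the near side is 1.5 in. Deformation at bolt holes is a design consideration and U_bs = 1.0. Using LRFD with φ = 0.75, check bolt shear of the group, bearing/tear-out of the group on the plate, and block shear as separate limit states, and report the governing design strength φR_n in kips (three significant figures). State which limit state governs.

Bolt shear: A_b = π·0.875²/4 = 0.6013 in²; R_n = 68 × 0.6013 × 5 × 1 = 204.4 kips → 0.75 × 204.4 = 153 kips.
Bearing: edge l_c = 1.656, r_n = 80.74 kips; interior l_c = 2.312, r_n = 85.31 kips; R_n = 80.74 + 4·85.31 = 422 kips → 316 kips.
Block shear: A_gv = 9.453, A_nv = 6.641, A_nt = 0.625 in²; R_n = min(0.6F_uA_nv, 0.6F_yA_gv) + U_bs·F_u·A_nt = 299.6 kips → 225 kips.
Bolt shear governs: 153 kips.

153 kips (bolt shear governs)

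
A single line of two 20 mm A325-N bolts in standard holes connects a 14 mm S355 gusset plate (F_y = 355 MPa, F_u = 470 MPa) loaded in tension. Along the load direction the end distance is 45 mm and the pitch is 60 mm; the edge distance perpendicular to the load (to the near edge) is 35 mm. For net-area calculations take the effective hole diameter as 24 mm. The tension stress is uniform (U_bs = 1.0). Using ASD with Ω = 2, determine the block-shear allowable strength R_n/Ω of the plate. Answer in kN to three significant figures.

Shear plane L_v = 45 + 1·60 = 105 mm; A_gv = 105 × 14 = 1470 mm².
A_nv = (105 − 1.5·24) × 14 = 966 mm².
A_nt = (35 − 0.5·24) × 14 = 322 mm².
0.6 F_u A_nv = 272.4 kN; 0.6 F_y A_gv = 313.1 kN → shear rupture governs the shear term.
R_n = 272.4 + 1.0 × 470 × 322 / 1000 = 423.8 kN.
Allowable strength R_n/Ω = 423.8 / 2 = 212 kN.

212 kN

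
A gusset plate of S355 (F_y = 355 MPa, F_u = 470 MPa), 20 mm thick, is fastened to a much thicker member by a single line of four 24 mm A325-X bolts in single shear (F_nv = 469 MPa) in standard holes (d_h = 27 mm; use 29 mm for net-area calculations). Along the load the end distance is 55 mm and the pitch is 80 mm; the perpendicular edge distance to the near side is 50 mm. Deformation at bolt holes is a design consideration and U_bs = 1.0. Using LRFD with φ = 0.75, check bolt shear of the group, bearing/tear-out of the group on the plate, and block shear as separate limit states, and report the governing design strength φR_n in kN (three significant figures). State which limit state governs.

637 kN (bolt shear governs)

Bolt shear: A_b = π·24²/4 = 452.4 mm²; R_n = 469 × 452.4 × 4 × 1 / 1000 = 848.7 kN → 0.75 × 848.7 = 637 kN.
Bearing: edge l_c = 41.5, r_n = 468.1 kN; interior l_c = 53, r_n = 541.4 kN; R_n = 468.1 + 3·541.4 = 2092 kN → 1570 kN.
Block shear: A_gv = 5900, A_nv = 3870, A_nt = 710 mm²; R_n = min(0.6F_uA_nv, 0.6F_yA_gv) + U_bs·F_u·A_nt = 1425 kN → 1070 kN.
Bolt shear governs: 637 kN.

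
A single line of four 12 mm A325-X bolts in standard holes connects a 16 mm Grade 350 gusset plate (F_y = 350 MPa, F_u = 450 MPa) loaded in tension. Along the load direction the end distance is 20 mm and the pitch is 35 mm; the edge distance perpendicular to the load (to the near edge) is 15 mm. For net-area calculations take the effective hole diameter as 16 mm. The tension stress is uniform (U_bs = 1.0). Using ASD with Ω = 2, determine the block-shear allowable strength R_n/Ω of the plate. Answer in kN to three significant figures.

174 kN

Shear plane L_v = 20 + 3·35 = 125 mm; A_gv = 125 × 16 = 2000 mm².
A_nv = (125 − 3.5·16) × 16 = 1104 mm².
A_nt = (15 − 0.5·16) × 16 = 112 mm².
0.6 F_u A_nv = 298.1 kN; 0.6 F_y A_gv = 420 kN → shear rupture governs the shear term.
R_n = 298.1 + 1.0 × 450 × 112 / 1000 = 348.5 kN.
Allowable strength R_n/Ω = 348.5 / 2 = 174 kN.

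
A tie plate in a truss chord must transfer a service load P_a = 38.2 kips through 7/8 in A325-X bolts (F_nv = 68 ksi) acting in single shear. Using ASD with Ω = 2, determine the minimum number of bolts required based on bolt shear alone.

A_b = π·0.875²/4 = 0.6013 in².
Per-bolt allowable strength R_n/Ω = 68 × 0.6013 × 1 / 2 = 20.44 kips.
n ≥ 38.2 / 20.44 = 1.868 → use 2 bolts.

2 bolts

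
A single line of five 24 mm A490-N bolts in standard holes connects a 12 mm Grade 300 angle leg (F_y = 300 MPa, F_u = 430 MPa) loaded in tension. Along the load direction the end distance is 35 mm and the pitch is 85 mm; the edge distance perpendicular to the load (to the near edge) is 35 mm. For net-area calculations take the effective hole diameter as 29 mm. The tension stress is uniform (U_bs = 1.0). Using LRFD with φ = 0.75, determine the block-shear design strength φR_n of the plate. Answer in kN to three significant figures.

647 kN

Shear plane L_v = 35 + 4·85 = 375 mm; A_gv = 375 × 12 = 4500 mm².
A_nv = (375 − 4.5·29) × 12 = 2934 mm².
A_nt = (35 − 0.5·29) × 12 = 246 mm².
0.6 F_u A_nv = 757 kN; 0.6 F_y A_gv = 810 kN → shear rupture governs the shear term.
R_n = 757 + 1.0 × 430 × 246 / 1000 = 862.8 kN.
Design strength φR_n = 0.75 × 862.8 = 647 kN.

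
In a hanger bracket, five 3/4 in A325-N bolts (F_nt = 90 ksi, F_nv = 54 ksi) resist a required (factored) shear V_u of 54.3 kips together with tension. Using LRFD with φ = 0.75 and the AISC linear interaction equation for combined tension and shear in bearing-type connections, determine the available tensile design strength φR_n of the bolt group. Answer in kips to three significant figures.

A_b = π·0.75²/4 = 0.4418 in²; f_rv = 54.3 / (5 × 0.4418) = 24.58 ksi.
F'_nt = 1.3 F_nt − (F_nt / φF_nv) f_rv = 1.3·90 − (90/(0.75·54))·24.58 = 62.37 ksi, capped at F_nt → F'_nt = 62.37 ksi.
R_n = F'_nt · A_b · n = 62.37 × 0.4418 × 5 = 137.8 kips.
Design strength φR_n = 0.75 × 137.8 = 103 kips.

103 kips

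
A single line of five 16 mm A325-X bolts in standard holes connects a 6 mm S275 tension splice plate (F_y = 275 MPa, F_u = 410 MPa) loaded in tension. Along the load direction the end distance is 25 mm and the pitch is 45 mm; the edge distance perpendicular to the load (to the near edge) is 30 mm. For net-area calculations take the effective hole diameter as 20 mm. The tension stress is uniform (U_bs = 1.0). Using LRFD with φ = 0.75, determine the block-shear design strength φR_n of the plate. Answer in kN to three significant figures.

164 kN

Shear plane L_v = 25 + 4·45 = 205 mm; A_gv = 205 × 6 = 1230 mm².
A_nv = (205 − 4.5·20) × 6 = 690 mm².
A_nt = (30 − 0.5·20) × 6 = 120 mm².
0.6 F_u A_nv = 169.7 kN; 0.6 F_y A_gv = 203 kN → shear rupture governs the shear term.
R_n = 169.7 + 1.0 × 410 × 120 / 1000 = 218.9 kN.
Design strength φR_n = 0.75 × 218.9 = 164 kN.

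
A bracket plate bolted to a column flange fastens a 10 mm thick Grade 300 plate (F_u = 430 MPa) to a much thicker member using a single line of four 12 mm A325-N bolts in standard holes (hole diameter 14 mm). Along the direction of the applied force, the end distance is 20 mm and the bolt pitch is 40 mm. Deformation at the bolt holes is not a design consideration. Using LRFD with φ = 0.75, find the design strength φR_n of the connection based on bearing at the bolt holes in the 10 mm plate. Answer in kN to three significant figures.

411 kN

Per bolt r_n = 1.5 l_c t F_u ≤ 3.0 d t F_u; upper limit = 3.0 × 12 × 10 × 430 / 1000 = 154.8 kN.
Edge bolt: l_c = 20 − 14/2 = 13 mm → 1.5 × 13 × 10 × 430 / 1000 = 83.85 → r_n = 83.85 kN.
Interior bolts: l_c = 40 − 14 = 26 mm → 1.5 × 26 × 10 × 430 / 1000 = 167.7 → r_n = 154.8 kN.
R_n = 1 × 83.85 + 3 × 154.8 = 548.2 kN.
Design strength φR_n = 0.75 × 548.2 = 411 kN.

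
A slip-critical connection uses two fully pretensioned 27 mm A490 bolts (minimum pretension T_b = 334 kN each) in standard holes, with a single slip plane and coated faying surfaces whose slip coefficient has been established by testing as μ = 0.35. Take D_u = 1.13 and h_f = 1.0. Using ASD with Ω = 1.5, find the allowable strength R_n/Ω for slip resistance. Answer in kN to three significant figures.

176 kN

R_n = μ · D_u · h_f · T_b · n_s · n_b = 0.35 × 1.13 × 1.0 × 334 × 1 × 2 = 264.2 kN.
Allowable strength R_n/Ω = 264.2 / 1.5 = 176 kN.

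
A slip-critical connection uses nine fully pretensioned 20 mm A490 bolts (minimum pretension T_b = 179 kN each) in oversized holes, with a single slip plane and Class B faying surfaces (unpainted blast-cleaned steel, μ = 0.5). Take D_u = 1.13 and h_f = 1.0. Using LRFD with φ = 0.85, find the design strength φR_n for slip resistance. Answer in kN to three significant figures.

R_n = μ · D_u · h_f · T_b · n_s · n_b = 0.5 × 1.13 × 1.0 × 179 × 1 × 9 = 910.2 kN.
Design strength φR_n = 0.85 × 910.2 = 774 kN.

774 kN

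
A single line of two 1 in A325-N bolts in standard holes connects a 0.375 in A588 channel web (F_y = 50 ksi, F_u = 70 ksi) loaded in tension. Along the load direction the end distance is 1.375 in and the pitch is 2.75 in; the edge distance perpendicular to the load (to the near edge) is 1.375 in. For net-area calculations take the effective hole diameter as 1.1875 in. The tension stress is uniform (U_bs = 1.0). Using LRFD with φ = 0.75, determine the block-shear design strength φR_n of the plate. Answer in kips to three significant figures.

43.1 kips

Shear plane L_v = 1.375 + 1·2.75 = 4.125 in; A_gv = 4.125 × 0.375 = 1.547 in².
A_nv = (4.125 − 1.5·1.1875) × 0.375 = 0.8789 in².
A_nt = (1.375 − 0.5·1.1875) × 0.375 = 0.293 in².
0.6 F_u A_nv = 36.91 kips; 0.6 F_y A_gv = 46.41 kips → shear rupture governs the shear term.
R_n = 36.91 + 1.0 × 70 × 0.293 = 57.42 kips.
Design strength φR_n = 0.75 × 57.42 = 43.1 kips.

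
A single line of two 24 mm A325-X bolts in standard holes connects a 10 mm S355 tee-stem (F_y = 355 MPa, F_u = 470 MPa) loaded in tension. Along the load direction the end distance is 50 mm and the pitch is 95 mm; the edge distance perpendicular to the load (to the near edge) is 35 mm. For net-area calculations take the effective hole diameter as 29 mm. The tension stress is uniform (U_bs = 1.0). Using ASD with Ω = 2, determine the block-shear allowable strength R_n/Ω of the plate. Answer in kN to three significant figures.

Shear plane L_v = 50 + 1·95 = 145 mm; A_gv = 145 × 10 = 1450 mm².
A_nv = (145 − 1.5·29) × 10 = 1015 mm².
A_nt = (35 − 0.5·29) × 10 = 205 mm².
0.6 F_u A_nv = 286.2 kN; 0.6 F_y A_gv = 308.9 kN → shear rupture governs the shear term.
R_n = 286.2 + 1.0 × 470 × 205 / 1000 = 382.6 kN.
Allowable strength R_n/Ω = 382.6 / 2 = 191 kN.

191 kN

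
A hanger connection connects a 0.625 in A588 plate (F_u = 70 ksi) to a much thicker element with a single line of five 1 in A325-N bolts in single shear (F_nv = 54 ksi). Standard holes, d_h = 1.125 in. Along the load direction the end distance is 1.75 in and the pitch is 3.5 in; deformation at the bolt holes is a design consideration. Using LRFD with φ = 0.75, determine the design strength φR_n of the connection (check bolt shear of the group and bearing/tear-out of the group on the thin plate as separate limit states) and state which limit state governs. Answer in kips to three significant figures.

159 kips (bolt shear governs)

Bolt shear: A_b = π·1²/4 = 0.7854 in²; R_n = 54 × 0.7854 × 5 × 1 = 212.1 kips → 0.75 × 212.1 = 159 kips.
Bearing (1.2 l_c t F_u ≤ 2.4 d t F_u): upper limit = 2.4·1·0.625·70 = 105 kips.
  Edge l_c = 1.75 − 1.125/2 = 1.188 → r_n = 62.34 kips; interior l_c = 3.5 − 1.125 = 2.375 → r_n = 105 kips.
  R_n,bearing = 1·62.34 + 4·105 = 482.3 kips → 0.75 × 482.3 = 362 kips.
Bolt shear governs: 159 kips.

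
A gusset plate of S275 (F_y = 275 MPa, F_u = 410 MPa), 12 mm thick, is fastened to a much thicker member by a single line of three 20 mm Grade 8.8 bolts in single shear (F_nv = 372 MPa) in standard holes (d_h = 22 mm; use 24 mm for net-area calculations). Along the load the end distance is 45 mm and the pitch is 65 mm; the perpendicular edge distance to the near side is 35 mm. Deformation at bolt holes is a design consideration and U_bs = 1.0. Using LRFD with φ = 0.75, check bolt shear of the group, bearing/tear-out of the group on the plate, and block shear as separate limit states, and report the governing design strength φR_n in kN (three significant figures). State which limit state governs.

Bolt shear: A_b = π·20²/4 = 314.2 mm²; R_n = 372 × 314.2 × 3 × 1 / 1000 = 350.6 kN → 0.75 × 350.6 = 263 kN.
Bearing: edge l_c = 34, r_n = 200.7 kN; interior l_c = 43, r_n = 236.2 kN; R_n = 200.7 + 2·236.2 = 673.1 kN → 505 kN.
Block shear: A_gv = 2100, A_nv = 1380, A_nt = 276 mm²; R_n = min(0.6F_uA_nv, 0.6F_yA_gv) + U_bs·F_u·A_nt = 452.6 kN → 339 kN.
Bolt shear governs: 263 kN.

263 kN (bolt shear governs)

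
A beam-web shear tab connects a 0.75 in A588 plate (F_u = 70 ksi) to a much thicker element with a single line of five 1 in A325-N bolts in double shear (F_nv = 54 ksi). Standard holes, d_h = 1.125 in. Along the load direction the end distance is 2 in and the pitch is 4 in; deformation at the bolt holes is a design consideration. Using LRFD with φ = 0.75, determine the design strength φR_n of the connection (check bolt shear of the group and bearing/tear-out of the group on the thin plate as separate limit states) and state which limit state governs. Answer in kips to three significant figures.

Bolt shear: A_b = π·1²/4 = 0.7854 in²; R_n = 54 × 0.7854 × 5 × 2 = 424.1 kips → 0.75 × 424.1 = 318 kips.
Bearing (1.2 l_c t F_u ≤ 2.4 d t F_u): upper limit = 2.4·1·0.75·70 = 126 kips.
  Edge l_c = 2 − 1.125/2 = 1.438 → r_n = 90.56 kips; interior l_c = 4 − 1.125 = 2.875 → r_n = 126 kips.
  R_n,bearing = 1·90.56 + 4·126 = 594.6 kips → 0.75 × 594.6 = 446 kips.
Bolt shear governs: 318 kips.

318 kips (bolt shear governs)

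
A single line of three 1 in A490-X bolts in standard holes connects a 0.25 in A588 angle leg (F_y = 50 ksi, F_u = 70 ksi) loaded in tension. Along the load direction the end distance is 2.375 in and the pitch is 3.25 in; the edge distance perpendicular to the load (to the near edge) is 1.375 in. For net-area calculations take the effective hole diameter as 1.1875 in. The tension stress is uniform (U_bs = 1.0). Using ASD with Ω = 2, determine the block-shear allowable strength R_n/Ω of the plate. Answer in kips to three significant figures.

37.8 kips

Shear plane L_v = 2.375 + 2·3.25 = 8.875 in; A_gv = 8.875 × 0.25 = 2.219 in².
A_nv = (8.875 − 2.5·1.1875) × 0.25 = 1.477 in².
A_nt = (1.375 − 0.5·1.1875) × 0.25 = 0.1953 in².
0.6 F_u A_nv = 62.02 kips; 0.6 F_y A_gv = 66.56 kips → shear rupture governs the shear term.
R_n = 62.02 + 1.0 × 70 × 0.1953 = 75.69 kips.
Allowable strength R_n/Ω = 75.69 / 2 = 37.8 kips.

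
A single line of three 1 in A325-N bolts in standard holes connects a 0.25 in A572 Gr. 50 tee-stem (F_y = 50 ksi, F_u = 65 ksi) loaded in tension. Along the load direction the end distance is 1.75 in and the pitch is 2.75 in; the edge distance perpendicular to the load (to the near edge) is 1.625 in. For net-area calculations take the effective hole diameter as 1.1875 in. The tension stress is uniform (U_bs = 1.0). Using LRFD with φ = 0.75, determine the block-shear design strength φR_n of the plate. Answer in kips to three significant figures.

Shear plane L_v = 1.75 + 2·2.75 = 7.25 in; A_gv = 7.25 × 0.25 = 1.812 in².
A_nv = (7.25 − 2.5·1.1875) × 0.25 = 1.07 in².
A_nt = (1.625 − 0.5·1.1875) × 0.25 = 0.2578 in².
0.6 F_u A_nv = 41.74 kips; 0.6 F_y A_gv = 54.38 kips → shear rupture governs the shear term.
R_n = 41.74 + 1.0 × 65 × 0.2578 = 58.5 kips.
Design strength φR_n = 0.75 × 58.5 = 43.9 kips.

43.9 kips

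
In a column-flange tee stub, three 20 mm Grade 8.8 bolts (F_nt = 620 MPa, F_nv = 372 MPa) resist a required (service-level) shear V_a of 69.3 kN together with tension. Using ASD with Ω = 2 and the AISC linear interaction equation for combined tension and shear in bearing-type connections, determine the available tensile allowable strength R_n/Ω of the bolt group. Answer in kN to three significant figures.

264 kN

A_b = π·20²/4 = 314.2 mm²; f_rv = 69.3 × 1000 / (3 × 314.2) = 73.53 MPa.
F'_nt = 1.3 F_nt − (Ω F_nt / F_nv) f_rv = 1.3·620 − (2·620/372)·73.53 = 560.9 MPa, capped at F_nt → F'_nt = 560.9 MPa.
R_n = F'_nt · A_b · n = 560.9 × 314.2 × 3 / 1000 = 528.6 kN.
Allowable strength R_n/Ω = 528.6 / 2 = 264 kN.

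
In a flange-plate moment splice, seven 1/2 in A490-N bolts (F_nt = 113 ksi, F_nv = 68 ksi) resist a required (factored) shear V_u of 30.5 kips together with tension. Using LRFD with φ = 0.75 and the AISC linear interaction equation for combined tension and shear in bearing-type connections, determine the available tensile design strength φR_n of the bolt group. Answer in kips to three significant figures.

101 kips

A_b = π·0.5²/4 = 0.1963 in²; f_rv = 30.5 / (7 × 0.1963) = 22.19 ksi.
F'_nt = 1.3 F_nt − (F_nt / φF_nv) f_rv = 1.3·113 − (113/(0.75·68))·22.19 = 97.73 ksi, capped at F_nt → F'_nt = 97.73 ksi.
R_n = F'_nt · A_b · n = 97.73 × 0.1963 × 7 = 134.3 kips.
Design strength φR_n = 0.75 × 134.3 = 101 kips.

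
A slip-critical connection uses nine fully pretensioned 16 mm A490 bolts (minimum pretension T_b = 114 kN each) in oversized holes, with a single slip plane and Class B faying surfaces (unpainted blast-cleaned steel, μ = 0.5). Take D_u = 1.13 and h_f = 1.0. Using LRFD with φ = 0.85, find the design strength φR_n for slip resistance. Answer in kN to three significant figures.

493 kN

R_n = μ · D_u · h_f · T_b · n_s · n_b = 0.5 × 1.13 × 1.0 × 114 × 1 × 9 = 579.7 kN.
Design strength φR_n = 0.85 × 579.7 = 493 kN.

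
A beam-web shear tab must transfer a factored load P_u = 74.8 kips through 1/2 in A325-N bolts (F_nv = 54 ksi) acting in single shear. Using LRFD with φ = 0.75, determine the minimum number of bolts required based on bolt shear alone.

A_b = π·0.5²/4 = 0.1963 in².
Per-bolt design strength φR_n = 0.75 × 54 × 0.1963 × 1 = 7.952 kips.
n ≥ 74.8 / 7.952 = 9.406 → use 10 bolts.

10 bolts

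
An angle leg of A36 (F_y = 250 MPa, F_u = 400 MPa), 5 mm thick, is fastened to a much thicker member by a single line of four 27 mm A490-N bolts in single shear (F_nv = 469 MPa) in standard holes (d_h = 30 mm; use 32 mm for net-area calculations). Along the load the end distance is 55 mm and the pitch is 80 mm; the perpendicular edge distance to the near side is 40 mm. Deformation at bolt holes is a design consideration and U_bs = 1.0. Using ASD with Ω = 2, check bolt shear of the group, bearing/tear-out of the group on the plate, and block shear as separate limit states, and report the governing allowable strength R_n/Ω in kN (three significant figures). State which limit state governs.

Bolt shear: A_b = π·27²/4 = 572.6 mm²; R_n = 469 × 572.6 × 4 × 1 / 1000 = 1074 kN → 1074 / 2 = 537 kN.
Bearing: edge l_c = 40, r_n = 96 kN; interior l_c = 50, r_n = 120 kN; R_n = 96 + 3·120 = 456 kN → 228 kN.
Block shear: A_gv = 1475, A_nv = 915, A_nt = 120 mm²; R_n = min(0.6F_uA_nv, 0.6F_yA_gv) + U_bs·F_u·A_nt = 267.6 kN → 134 kN.
Block shear governs: 134 kN.

134 kN (block shear governs)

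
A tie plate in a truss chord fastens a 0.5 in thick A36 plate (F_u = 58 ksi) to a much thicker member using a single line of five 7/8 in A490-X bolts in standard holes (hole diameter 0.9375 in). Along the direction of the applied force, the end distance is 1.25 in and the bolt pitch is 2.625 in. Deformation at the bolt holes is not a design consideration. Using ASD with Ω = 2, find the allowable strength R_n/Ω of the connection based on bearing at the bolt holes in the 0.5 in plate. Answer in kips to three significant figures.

Per bolt r_n = 1.5 l_c t F_u ≤ 3.0 d t F_u; upper limit = 3.0 × 0.875 × 0.5 × 58 = 76.12 kips.
Edge bolt: l_c = 1.25 − 0.9375/2 = 0.7812 in → 1.5 × 0.7812 × 0.5 × 58 = 33.98 → r_n = 33.98 kips.
Interior bolts: l_c = 2.625 − 0.9375 = 1.688 in → 1.5 × 1.688 × 0.5 × 58 = 73.41 → r_n = 73.41 kips.
R_n = 1 × 33.98 + 4 × 73.41 = 327.6 kips.
Allowable strength R_n/Ω = 327.6 / 2 = 164 kips.

164 kips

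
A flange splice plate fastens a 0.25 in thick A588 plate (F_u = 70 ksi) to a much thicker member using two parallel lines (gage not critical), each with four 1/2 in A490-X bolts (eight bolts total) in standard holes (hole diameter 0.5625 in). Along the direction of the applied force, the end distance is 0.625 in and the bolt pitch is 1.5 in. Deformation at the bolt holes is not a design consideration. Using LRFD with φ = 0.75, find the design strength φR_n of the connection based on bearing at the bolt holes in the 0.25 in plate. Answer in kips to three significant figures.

Per bolt r_n = 1.5 l_c t F_u ≤ 3.0 d t F_u; upper limit = 3.0 × 0.5 × 0.25 × 70 = 26.25 kips.
Edge bolt: l_c = 0.625 − 0.5625/2 = 0.3438 in → 1.5 × 0.3438 × 0.25 × 70 = 9.023 → r_n = 9.023 kips.
Interior bolts: l_c = 1.5 − 0.5625 = 0.9375 in → 1.5 × 0.9375 × 0.25 × 70 = 24.61 → r_n = 24.61 kips.
R_n = 2 × 9.023 + 6 × 24.61 = 165.7 kips.
Design strength φR_n = 0.75 × 165.7 = 124 kips.

124 kips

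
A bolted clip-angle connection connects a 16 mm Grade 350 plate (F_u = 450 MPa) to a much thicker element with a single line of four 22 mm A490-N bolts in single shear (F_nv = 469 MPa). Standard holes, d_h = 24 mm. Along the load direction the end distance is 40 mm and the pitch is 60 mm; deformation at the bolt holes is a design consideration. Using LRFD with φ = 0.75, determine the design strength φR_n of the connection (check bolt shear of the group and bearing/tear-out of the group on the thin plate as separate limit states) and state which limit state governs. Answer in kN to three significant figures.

Bolt shear: A_b = π·22²/4 = 380.1 mm²; R_n = 469 × 380.1 × 4 × 1 / 1000 = 713.1 kN → 0.75 × 713.1 = 535 kN.
Bearing (1.2 l_c t F_u ≤ 2.4 d t F_u): upper limit = 2.4·22·16·450 / 1000 = 380.2 kN.
  Edge l_c = 40 − 24/2 = 28 → r_n = 241.9 kN; interior l_c = 60 − 24 = 36 → r_n = 311 kN.
  R_n,bearing = 1·241.9 + 3·311 = 1175 kN → 0.75 × 1175 = 881 kN.
Bolt shear governs: 535 kN.

535 kN (bolt shear governs)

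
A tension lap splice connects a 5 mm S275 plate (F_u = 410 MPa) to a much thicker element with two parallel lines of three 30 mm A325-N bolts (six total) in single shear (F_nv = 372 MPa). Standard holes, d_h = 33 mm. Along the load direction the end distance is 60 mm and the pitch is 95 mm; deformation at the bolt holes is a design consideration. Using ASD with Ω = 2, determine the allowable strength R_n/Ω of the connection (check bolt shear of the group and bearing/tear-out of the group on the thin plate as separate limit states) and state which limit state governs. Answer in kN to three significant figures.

Bolt shear: A_b = π·30²/4 = 706.9 mm²; R_n = 372 × 706.9 × 6 × 1 / 1000 = 1578 kN → 1578 / 2 = 789 kN.
Bearing (1.2 l_c t F_u ≤ 2.4 d t F_u): upper limit = 2.4·30·5·410 / 1000 = 147.6 kN.
  Edge l_c = 60 − 33/2 = 43.5 → r_n = 107 kN; interior l_c = 95 − 33 = 62 → r_n = 147.6 kN.
  R_n,bearing = 2·107 + 4·147.6 = 804.4 kN → 804.4 / 2 = 402 kN.
Bearing governs: 402 kN.

402 kN (bearing governs)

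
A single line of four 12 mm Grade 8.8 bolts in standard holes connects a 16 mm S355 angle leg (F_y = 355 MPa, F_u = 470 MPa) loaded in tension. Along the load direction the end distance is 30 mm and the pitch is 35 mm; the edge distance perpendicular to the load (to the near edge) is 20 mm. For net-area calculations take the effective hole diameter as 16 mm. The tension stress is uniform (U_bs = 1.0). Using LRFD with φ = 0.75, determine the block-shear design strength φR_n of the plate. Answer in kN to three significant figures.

335 kN

Shear plane L_v = 30 + 3·35 = 135 mm; A_gv = 135 × 16 = 2160 mm².
A_nv = (135 − 3.5·16) × 16 = 1264 mm².
A_nt = (20 − 0.5·16) × 16 = 192 mm².
0.6 F_u A_nv = 356.4 kN; 0.6 F_y A_gv = 460.1 kN → shear rupture governs the shear term.
R_n = 356.4 + 1.0 × 470 × 192 / 1000 = 446.7 kN.
Design strength φR_n = 0.75 × 446.7 = 335 kN.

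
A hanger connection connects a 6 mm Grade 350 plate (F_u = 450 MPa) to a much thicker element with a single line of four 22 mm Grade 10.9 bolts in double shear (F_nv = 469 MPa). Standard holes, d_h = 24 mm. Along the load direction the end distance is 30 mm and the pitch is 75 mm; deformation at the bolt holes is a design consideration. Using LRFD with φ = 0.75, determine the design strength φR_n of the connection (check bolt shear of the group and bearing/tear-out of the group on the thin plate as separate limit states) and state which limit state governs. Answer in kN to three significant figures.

364 kN (bearing governs)

Bolt shear: A_b = π·22²/4 = 380.1 mm²; R_n = 469 × 380.1 × 4 × 2 / 1000 = 1426 kN → 0.75 × 1426 = 1070 kN.
Bearing (1.2 l_c t F_u ≤ 2.4 d t F_u): upper limit = 2.4·22·6·450 / 1000 = 142.6 kN.
  Edge l_c = 30 − 24/2 = 18 → r_n = 58.32 kN; interior l_c = 75 − 24 = 51 → r_n = 142.6 kN.
  R_n,bearing = 1·58.32 + 3·142.6 = 486 kN → 0.75 × 486 = 364 kN.
Bearing governs: 364 kN.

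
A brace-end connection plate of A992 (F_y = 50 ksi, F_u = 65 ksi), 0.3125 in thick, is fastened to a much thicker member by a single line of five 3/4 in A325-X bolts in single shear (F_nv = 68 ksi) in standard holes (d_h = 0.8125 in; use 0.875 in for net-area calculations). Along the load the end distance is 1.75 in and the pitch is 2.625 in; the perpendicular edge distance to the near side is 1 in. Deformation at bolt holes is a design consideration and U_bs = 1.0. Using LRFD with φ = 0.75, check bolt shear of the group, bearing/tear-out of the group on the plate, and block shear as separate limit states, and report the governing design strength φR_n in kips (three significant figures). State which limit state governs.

Bolt shear: A_b = π·0.75²/4 = 0.4418 in²; R_n = 68 × 0.4418 × 5 × 1 = 150.2 kips → 0.75 × 150.2 = 113 kips.
Bearing: edge l_c = 1.344, r_n = 32.75 kips; interior l_c = 1.812, r_n = 36.56 kips; R_n = 32.75 + 4·36.56 = 179 kips → 134 kips.
Block shear: A_gv = 3.828, A_nv = 2.598, A_nt = 0.1758 in²; R_n = min(0.6F_uA_nv, 0.6F_yA_gv) + U_bs·F_u·A_nt = 112.7 kips → 84.6 kips.
Block shear governs: 84.6 kips.

84.6 kips (block shear governs)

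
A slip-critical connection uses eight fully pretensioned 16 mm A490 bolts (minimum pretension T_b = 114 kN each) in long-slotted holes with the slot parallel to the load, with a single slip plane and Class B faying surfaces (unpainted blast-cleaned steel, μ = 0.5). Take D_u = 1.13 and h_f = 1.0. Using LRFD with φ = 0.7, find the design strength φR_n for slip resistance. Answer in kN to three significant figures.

R_n = μ · D_u · h_f · T_b · n_s · n_b = 0.5 × 1.13 × 1.0 × 114 × 1 × 8 = 515.3 kN.
Design strength φR_n = 0.7 × 515.3 = 361 kN.

361 kN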